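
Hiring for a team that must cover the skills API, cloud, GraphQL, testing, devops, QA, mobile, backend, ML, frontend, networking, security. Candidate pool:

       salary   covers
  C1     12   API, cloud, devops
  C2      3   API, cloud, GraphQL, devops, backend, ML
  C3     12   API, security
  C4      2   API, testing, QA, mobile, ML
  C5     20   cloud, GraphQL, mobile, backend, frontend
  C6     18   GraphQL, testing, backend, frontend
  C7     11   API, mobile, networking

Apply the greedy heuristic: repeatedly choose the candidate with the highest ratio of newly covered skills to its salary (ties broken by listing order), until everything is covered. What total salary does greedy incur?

Pick 1: C4 adds 5 new (API, testing, QA, mobile, ML) at salary 2 (ratio 5/2).
Pick 2: C2 adds 4 new (cloud, GraphQL, devops, backend) at salary 3 (ratio 4/3).
Pick 3: C7 adds 1 new (networking) at salary 11 (ratio 1/11).
Pick 4: C3 adds 1 new (security) at salary 12 (ratio 1/12).
Pick 5: C6 adds 1 new (frontend) at salary 18 (ratio 1/18).
Greedy total salary: 2 + 3 + 11 + 12 + 18 = 46.

46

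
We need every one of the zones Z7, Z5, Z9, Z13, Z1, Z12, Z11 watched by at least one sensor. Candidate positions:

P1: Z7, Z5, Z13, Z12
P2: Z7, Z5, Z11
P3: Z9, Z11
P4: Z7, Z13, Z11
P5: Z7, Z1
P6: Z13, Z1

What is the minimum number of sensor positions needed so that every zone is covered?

P1, P3, P5 together cover {Z7, Z5, Z9, Z13, Z1, Z12, Z11} — every zone.
No 2 of the 6 sensor positions cover everything (all 15 pairs fall short), so 3 is minimum.

3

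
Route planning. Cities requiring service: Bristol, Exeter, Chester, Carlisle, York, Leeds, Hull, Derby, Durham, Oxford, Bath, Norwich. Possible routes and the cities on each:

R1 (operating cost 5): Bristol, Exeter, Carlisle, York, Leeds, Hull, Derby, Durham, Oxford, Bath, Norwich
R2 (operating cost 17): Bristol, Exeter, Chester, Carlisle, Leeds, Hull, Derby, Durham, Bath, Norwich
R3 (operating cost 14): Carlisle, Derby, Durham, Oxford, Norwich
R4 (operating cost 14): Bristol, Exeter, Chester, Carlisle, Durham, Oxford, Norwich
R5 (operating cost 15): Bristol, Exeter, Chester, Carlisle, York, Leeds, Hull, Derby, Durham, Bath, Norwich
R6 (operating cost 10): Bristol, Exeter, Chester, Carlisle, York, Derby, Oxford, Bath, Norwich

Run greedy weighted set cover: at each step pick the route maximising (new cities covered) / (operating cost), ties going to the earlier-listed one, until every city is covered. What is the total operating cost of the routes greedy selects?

15

Pick 1: R1 adds 11 new (Bristol, Exeter, Carlisle, York, Leeds, Hull, Derby, Durham, Oxford, Bath, Norwich) at operating cost 5 (ratio 11/5).
Pick 2: R6 adds 1 new (Chester) at operating cost 10 (ratio 1/10).
Greedy total operating cost: 5 + 10 = 15.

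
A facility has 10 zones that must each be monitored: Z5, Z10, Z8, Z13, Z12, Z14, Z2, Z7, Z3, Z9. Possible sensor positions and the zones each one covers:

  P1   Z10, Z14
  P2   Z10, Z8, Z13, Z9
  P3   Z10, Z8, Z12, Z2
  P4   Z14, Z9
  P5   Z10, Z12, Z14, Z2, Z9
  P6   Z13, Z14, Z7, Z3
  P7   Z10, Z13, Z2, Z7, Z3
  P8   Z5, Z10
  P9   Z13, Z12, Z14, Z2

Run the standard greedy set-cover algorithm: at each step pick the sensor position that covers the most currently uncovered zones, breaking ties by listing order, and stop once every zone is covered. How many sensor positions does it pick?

4

Pick 1: P5 covers 5 new zones (Z10, Z12, Z14, Z2, Z9).
Pick 2: P6 covers 3 new zones (Z13, Z7, Z3).
Pick 3: P2 covers 1 new zones (Z8).
Pick 4: P8 covers 1 new zones (Z5).
Greedy uses 4 sensor positions.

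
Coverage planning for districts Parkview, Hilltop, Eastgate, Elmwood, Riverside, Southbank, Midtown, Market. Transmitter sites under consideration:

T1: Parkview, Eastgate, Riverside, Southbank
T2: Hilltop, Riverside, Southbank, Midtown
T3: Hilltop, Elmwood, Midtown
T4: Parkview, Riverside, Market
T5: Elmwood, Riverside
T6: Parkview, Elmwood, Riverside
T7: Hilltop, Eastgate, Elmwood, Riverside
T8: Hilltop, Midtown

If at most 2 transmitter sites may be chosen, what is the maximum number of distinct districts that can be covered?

7

Choosing T1, T3 covers {Parkview, Hilltop, Eastgate, Elmwood, Riverside, Southbank, Midtown} — 7 districts.
No choice of 2 transmitter sites does better; here Market is left uncovered.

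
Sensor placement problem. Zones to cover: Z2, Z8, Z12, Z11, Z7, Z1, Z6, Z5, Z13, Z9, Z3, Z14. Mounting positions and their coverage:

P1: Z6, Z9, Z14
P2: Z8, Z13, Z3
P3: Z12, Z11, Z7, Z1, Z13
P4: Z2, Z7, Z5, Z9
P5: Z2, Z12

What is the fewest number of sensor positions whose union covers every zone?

P1, P2, P3, P4 together cover {Z2, Z8, Z12, Z11, Z7, Z1, Z6, Z5, Z13, Z9, Z3, Z14} — every zone.
No 3 of the 5 sensor positions cover everything (all 10 triples fall short), so 4 is minimum.

4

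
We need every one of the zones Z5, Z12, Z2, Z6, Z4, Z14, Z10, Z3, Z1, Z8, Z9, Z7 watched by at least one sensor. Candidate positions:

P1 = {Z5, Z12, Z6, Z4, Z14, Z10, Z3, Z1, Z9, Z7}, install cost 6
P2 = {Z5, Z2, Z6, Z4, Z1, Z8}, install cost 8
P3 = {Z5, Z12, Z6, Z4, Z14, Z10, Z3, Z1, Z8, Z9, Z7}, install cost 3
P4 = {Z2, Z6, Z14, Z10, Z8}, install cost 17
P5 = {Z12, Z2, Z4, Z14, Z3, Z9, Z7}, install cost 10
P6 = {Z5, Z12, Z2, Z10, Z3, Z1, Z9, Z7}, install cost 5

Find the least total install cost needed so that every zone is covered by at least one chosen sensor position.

P3, P6 cover every zone at install cost 3 + 5 = 8.
Any cover uses at least 2 sensor positions; among all covering selections none totals below 8.

8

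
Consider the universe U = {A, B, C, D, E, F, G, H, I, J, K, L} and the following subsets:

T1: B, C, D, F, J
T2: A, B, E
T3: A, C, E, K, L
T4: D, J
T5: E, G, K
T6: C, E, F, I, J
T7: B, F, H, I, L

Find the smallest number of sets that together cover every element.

T1, T2, T5, T7 together cover {A, B, C, D, E, F, G, H, I, J, K, L} — every element.
No 3 of the 7 sets cover everything (all 35 triples fall short), so 4 is minimum.

4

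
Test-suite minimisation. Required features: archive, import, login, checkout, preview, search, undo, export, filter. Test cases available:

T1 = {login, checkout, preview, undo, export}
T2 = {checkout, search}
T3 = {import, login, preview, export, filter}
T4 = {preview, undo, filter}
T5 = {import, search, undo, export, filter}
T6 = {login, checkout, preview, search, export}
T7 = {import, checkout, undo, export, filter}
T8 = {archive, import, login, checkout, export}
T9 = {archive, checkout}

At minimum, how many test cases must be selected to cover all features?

T1, T5, T8 together cover {archive, import, login, checkout, preview, search, undo, export, filter} — every feature.
No 2 of the 9 test cases cover everything (all 36 pairs fall short), so 3 is minimum.

3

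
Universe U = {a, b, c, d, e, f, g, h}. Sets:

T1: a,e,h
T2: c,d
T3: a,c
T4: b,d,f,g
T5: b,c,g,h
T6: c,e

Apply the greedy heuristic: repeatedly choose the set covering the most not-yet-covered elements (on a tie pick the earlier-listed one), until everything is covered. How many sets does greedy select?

Pick 1: T4 covers 4 new elements (b, d, f, g).
Pick 2: T1 covers 3 new elements (a, e, h).
Pick 3: T2 covers 1 new elements (c).
Greedy uses 3 sets.

3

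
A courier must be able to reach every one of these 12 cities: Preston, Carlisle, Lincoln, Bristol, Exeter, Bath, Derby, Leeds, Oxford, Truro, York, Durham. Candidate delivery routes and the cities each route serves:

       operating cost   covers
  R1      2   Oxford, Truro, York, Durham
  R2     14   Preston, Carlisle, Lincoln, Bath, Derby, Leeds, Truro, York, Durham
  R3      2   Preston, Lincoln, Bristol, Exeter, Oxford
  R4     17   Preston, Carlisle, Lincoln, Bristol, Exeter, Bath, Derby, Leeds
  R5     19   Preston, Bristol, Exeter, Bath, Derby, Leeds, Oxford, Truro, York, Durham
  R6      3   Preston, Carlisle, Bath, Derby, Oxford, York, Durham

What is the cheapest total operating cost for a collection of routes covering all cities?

R2, R3 cover every city at operating cost 14 + 2 = 16.
Any cover uses at least 2 routes; among all covering selections none totals below 16.

16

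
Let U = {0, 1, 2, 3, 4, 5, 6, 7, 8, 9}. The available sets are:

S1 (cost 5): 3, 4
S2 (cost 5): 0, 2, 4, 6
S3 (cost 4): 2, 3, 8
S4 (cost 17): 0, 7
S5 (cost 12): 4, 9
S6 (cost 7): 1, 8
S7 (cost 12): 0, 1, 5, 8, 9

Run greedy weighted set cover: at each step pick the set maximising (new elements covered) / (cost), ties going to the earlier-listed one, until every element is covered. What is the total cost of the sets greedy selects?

Pick 1: S2 adds 4 new (0, 2, 4, 6) at cost 5 (ratio 4/5).
Pick 2: S3 adds 2 new (3, 8) at cost 4 (ratio 2/4).
Pick 3: S7 adds 3 new (1, 5, 9) at cost 12 (ratio 3/12).
Pick 4: S4 adds 1 new (7) at cost 17 (ratio 1/17).
Greedy total cost: 5 + 4 + 12 + 17 = 38.

38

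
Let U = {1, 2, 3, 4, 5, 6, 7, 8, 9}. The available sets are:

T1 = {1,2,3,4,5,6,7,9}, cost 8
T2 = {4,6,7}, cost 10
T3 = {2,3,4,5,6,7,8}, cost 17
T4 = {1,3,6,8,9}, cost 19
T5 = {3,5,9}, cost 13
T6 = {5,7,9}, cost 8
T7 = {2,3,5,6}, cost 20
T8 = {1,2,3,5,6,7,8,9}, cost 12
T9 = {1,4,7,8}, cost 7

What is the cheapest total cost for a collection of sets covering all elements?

15

T1, T9 cover every element at cost 8 + 7 = 15.
Any cover uses at least 2 sets; among all covering selections none totals below 15.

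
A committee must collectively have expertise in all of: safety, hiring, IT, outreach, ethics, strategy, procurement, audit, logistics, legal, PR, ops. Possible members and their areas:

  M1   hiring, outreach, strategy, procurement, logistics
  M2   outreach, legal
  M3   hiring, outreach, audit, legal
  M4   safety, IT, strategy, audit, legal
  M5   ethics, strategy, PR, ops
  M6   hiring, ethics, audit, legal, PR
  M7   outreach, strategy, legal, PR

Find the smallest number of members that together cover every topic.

3

M1, M4, M5 together cover {safety, hiring, IT, outreach, ethics, strategy, procurement, audit, logistics, legal, PR, ops} — every topic.
No 2 of the 7 members cover everything (all 21 pairs fall short), so 3 is minimum.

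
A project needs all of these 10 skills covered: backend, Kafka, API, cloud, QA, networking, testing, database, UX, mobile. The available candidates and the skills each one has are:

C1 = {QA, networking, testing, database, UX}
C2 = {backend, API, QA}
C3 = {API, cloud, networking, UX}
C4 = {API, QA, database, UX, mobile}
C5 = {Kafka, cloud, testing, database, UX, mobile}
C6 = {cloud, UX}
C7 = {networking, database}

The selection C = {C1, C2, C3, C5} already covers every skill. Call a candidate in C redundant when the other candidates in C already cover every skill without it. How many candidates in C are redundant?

2

Drop C1: the rest still cover every skill — redundant.
Drop C2: backend uncovered — not redundant.
Drop C3: the rest still cover every skill — redundant.
Drop C5: Kafka, mobile uncovered — not redundant.
2 redundant: C1, C3.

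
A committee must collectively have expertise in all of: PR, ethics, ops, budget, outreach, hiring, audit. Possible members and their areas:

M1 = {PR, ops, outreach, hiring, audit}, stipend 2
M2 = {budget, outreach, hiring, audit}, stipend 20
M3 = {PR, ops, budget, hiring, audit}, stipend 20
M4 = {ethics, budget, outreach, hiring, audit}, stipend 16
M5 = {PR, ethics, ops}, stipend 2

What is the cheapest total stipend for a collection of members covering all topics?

M1, M4 cover every topic at stipend 2 + 16 = 18.
Any cover uses at least 2 members; among all covering selections none totals below 18.
Greedy by coverage-per-stipend would pick M1, M5, M4 for 20 — worse than the optimum 18.

18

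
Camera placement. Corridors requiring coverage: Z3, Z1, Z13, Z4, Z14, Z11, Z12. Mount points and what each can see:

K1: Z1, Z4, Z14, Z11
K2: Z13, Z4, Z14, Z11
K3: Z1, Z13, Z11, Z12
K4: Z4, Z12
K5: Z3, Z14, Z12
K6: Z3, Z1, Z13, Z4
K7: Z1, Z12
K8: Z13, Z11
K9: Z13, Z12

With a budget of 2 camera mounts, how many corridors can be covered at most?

6

Choosing K1, K3 covers {Z1, Z13, Z4, Z14, Z11, Z12} — 6 corridors.
No choice of 2 camera mounts does better; here Z3 is left uncovered.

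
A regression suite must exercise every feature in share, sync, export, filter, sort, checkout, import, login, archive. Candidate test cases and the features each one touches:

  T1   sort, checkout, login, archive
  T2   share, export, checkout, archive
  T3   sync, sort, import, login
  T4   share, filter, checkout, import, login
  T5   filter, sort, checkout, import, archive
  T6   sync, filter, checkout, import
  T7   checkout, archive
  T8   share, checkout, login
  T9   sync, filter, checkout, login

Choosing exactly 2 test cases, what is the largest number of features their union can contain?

8

Choosing T2, T3 covers {share, sync, export, sort, checkout, import, login, archive} — 8 features.
No choice of 2 test cases does better; here filter is left uncovered.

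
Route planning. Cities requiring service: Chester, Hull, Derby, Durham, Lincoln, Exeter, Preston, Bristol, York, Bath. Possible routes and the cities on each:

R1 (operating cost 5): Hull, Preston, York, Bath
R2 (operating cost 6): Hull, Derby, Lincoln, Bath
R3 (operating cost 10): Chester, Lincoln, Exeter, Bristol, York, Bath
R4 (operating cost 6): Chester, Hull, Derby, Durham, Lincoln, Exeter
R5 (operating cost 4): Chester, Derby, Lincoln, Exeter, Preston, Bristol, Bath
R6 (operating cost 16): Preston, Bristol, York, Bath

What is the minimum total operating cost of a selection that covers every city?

15

R1, R4, R5 cover every city at operating cost 5 + 6 + 4 = 15.
Any cover uses at least 2 routes; among all covering selections none totals below 15.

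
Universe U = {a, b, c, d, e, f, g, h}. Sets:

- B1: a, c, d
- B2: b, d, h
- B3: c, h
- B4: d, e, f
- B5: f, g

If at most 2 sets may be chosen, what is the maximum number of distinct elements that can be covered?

Choosing B1, B2 covers {a, b, c, d, h} — 5 elements.
No choice of 2 sets does better; here e, f, g are left uncovered.

5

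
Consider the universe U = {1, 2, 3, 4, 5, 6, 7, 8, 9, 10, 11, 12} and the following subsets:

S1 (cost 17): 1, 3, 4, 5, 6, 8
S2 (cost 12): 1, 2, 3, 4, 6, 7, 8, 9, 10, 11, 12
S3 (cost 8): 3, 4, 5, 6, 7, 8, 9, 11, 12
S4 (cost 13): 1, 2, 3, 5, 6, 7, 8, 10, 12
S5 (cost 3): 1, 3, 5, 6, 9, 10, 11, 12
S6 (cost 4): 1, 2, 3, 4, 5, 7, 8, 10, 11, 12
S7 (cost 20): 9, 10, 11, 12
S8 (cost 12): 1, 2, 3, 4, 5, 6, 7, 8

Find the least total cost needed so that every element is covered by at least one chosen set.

S5, S6 cover every element at cost 3 + 4 = 7.
Any cover uses at least 2 sets; among all covering selections none totals below 7.

7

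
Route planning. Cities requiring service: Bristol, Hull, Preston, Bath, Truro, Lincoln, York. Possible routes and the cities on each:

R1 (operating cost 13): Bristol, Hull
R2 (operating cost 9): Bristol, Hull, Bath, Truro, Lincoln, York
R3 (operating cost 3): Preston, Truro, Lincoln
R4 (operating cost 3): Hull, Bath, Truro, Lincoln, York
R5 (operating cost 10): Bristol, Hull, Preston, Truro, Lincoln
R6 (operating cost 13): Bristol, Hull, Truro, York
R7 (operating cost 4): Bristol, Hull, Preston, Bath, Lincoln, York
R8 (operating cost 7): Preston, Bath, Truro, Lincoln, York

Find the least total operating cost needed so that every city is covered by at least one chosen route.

R3, R7 cover every city at operating cost 3 + 4 = 7.
Any cover uses at least 2 routes; among all covering selections none totals below 7.

7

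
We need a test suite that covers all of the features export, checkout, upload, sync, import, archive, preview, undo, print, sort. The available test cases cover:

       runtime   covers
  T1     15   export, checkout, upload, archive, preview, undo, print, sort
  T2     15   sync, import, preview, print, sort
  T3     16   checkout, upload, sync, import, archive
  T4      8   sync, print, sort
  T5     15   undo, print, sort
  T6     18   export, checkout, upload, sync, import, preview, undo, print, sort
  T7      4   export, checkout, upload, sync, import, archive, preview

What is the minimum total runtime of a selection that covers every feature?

T1, T7 cover every feature at runtime 15 + 4 = 19.
Any cover uses at least 2 test cases; among all covering selections none totals below 19.
Greedy by coverage-per-runtime would pick T7, T4, T1 for 27 — worse than the optimum 19.

19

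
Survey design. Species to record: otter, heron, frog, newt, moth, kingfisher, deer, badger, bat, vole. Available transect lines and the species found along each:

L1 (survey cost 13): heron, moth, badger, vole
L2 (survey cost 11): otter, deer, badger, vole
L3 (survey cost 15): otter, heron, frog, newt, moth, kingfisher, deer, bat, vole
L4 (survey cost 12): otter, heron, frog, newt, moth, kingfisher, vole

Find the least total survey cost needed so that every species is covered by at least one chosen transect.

26

L2, L3 cover every species at survey cost 11 + 15 = 26.
Any cover uses at least 2 transects; among all covering selections none totals below 26.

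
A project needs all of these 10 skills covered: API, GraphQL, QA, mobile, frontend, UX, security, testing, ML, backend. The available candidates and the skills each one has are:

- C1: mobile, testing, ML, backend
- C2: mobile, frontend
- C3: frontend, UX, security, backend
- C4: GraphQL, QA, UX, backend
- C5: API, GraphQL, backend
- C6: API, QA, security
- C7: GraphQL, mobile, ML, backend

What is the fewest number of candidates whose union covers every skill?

C1, C2, C4, C6 together cover {API, GraphQL, QA, mobile, frontend, UX, security, testing, ML, backend} — every skill.
No 3 of the 7 candidates cover everything (all 35 triples fall short), so 4 is minimum.

4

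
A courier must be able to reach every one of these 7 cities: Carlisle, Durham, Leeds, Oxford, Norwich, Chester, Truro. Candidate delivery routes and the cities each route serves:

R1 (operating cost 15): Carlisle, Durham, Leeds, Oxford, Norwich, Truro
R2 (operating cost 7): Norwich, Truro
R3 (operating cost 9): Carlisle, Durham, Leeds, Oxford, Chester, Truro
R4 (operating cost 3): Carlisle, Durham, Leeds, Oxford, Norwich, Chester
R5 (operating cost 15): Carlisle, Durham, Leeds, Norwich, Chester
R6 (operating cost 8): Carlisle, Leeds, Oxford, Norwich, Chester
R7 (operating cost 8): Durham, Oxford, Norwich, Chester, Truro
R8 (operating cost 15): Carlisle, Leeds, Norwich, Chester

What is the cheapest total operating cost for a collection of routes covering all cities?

10

R2, R4 cover every city at operating cost 7 + 3 = 10.
Any cover uses at least 2 routes; among all covering selections none totals below 10.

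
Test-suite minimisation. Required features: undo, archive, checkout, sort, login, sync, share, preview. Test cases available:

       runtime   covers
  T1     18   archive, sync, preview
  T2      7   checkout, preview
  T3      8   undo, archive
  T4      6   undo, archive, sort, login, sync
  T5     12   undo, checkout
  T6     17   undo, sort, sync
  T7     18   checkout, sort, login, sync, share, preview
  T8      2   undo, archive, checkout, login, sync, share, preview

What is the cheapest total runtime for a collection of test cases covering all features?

8

T4, T8 cover every feature at runtime 6 + 2 = 8.
Any cover uses at least 2 test cases; among all covering selections none totals below 8.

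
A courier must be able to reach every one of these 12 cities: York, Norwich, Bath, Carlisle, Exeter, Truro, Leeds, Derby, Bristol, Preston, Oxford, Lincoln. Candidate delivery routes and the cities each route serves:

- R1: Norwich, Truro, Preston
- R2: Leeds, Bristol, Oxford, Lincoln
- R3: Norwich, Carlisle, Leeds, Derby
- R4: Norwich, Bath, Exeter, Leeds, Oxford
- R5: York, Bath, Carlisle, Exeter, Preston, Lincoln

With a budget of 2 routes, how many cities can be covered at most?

9

Choosing R2, R5 covers {York, Bath, Carlisle, Exeter, Leeds, Bristol, Preston, Oxford, Lincoln} — 9 cities.
No choice of 2 routes does better; here Norwich, Truro, Derby are left uncovered.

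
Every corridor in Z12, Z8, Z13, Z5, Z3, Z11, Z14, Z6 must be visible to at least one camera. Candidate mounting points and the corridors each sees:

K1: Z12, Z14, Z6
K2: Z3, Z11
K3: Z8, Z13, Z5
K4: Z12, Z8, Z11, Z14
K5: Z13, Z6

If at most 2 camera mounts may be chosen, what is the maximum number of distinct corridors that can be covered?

Choosing K1, K3 covers {Z12, Z8, Z13, Z5, Z14, Z6} — 6 corridors.
No choice of 2 camera mounts does better; here Z3, Z11 are left uncovered.

6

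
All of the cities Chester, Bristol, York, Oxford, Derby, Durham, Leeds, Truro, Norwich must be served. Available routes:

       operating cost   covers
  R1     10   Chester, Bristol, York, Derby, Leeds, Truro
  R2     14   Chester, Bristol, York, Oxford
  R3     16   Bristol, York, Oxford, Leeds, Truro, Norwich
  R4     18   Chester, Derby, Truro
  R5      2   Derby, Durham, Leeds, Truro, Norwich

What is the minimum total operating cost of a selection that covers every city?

R2, R5 cover every city at operating cost 14 + 2 = 16.
Any cover uses at least 2 routes; among all covering selections none totals below 16.
Greedy by coverage-per-operating cost would pick R5, R1, R2 for 26 — worse than the optimum 16.

16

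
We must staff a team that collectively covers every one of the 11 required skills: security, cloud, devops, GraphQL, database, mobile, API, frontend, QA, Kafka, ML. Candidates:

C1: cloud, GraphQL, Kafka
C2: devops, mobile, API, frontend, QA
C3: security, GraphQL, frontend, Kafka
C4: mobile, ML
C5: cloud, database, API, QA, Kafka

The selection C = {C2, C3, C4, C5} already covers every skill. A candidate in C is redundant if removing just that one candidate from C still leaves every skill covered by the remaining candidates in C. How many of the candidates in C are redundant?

Drop C2: devops uncovered — not redundant.
Drop C3: security, GraphQL uncovered — not redundant.
Drop C4: ML uncovered — not redundant.
Drop C5: cloud, database uncovered — not redundant.
None of the candidates in C is redundant.

0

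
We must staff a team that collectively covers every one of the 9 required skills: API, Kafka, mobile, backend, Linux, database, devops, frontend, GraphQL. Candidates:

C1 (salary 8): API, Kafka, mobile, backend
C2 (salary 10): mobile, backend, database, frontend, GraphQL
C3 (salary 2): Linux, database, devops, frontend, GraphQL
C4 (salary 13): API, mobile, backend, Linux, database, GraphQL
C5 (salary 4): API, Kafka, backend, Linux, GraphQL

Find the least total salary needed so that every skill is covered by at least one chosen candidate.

C1, C3 cover every skill at salary 8 + 2 = 10.
Any cover uses at least 2 candidates; among all covering selections none totals below 10.
Greedy by coverage-per-salary would pick C3, C5, C1 for 14 — worse than the optimum 10.

10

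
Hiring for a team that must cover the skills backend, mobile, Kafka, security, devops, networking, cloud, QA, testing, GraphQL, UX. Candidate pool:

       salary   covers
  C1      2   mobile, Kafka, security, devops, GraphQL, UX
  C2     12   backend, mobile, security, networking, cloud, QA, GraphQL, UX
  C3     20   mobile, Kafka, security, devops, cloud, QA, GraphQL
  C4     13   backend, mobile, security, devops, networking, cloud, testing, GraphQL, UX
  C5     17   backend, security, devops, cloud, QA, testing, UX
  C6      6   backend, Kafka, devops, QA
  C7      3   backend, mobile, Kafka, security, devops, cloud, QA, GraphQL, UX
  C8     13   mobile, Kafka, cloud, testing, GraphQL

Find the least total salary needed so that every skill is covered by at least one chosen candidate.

16

C4, C7 cover every skill at salary 13 + 3 = 16.
Any cover uses at least 2 candidates; among all covering selections none totals below 16.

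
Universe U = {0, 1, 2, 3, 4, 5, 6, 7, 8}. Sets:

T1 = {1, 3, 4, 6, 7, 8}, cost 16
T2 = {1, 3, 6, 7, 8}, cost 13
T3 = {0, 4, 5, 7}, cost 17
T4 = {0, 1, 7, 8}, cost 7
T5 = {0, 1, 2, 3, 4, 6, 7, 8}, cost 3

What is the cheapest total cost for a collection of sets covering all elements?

20

T3, T5 cover every element at cost 17 + 3 = 20.
Any cover uses at least 2 sets; among all covering selections none totals below 20.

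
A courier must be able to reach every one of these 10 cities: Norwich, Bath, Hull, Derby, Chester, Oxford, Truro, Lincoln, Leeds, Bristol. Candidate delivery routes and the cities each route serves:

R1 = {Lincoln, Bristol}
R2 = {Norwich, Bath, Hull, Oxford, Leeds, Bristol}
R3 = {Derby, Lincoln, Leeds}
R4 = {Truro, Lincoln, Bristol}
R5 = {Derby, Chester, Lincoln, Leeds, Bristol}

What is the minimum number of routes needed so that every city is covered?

R2, R4, R5 together cover {Norwich, Bath, Hull, Derby, Chester, Oxford, Truro, Lincoln, Leeds, Bristol} — every city.
No 2 of the 5 routes cover everything (all 10 pairs fall short), so 3 is minimum.

3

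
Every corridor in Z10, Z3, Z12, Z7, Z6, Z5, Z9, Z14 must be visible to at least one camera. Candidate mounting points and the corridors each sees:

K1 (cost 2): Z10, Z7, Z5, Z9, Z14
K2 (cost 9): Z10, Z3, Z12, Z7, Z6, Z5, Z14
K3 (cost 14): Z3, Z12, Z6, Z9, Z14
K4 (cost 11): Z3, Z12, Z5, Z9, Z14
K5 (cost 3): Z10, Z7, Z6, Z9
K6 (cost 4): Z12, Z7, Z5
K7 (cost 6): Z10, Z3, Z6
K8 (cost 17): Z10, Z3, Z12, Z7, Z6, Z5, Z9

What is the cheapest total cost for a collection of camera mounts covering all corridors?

K1, K2 cover every corridor at cost 2 + 9 = 11.
Any cover uses at least 2 camera mounts; among all covering selections none totals below 11.

11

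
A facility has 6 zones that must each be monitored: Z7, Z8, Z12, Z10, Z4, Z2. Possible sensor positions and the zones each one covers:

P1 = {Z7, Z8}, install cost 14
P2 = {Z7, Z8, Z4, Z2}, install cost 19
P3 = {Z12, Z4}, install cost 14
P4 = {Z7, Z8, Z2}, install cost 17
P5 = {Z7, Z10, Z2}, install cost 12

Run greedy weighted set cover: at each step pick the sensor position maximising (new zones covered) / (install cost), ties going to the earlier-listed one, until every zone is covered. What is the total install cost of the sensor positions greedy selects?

40

Pick 1: P5 adds 3 new (Z7, Z10, Z2) at install cost 12 (ratio 3/12).
Pick 2: P3 adds 2 new (Z12, Z4) at install cost 14 (ratio 2/14).
Pick 3: P1 adds 1 new (Z8) at install cost 14 (ratio 1/14).
Greedy total install cost: 12 + 14 + 14 = 40.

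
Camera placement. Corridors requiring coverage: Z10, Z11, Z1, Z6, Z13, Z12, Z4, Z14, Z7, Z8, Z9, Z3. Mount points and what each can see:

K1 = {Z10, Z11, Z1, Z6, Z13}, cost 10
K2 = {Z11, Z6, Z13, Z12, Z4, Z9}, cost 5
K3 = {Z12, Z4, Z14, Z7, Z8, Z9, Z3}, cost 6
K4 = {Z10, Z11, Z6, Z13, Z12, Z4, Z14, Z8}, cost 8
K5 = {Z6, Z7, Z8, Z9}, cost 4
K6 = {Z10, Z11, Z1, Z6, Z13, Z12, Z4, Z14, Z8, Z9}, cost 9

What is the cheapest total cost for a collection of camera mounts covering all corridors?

K3, K6 cover every corridor at cost 6 + 9 = 15.
Any cover uses at least 2 camera mounts; among all covering selections none totals below 15.

15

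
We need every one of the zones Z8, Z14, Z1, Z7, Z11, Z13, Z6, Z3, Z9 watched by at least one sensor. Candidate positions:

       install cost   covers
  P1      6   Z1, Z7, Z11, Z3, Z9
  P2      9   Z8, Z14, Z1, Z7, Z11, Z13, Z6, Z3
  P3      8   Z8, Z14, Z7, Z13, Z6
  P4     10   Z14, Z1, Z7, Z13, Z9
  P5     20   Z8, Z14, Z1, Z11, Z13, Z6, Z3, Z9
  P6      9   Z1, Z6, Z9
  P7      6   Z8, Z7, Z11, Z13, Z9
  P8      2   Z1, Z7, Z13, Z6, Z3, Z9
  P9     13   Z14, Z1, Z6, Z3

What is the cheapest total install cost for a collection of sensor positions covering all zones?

11

P2, P8 cover every zone at install cost 9 + 2 = 11.
Any cover uses at least 2 sensor positions; among all covering selections none totals below 11.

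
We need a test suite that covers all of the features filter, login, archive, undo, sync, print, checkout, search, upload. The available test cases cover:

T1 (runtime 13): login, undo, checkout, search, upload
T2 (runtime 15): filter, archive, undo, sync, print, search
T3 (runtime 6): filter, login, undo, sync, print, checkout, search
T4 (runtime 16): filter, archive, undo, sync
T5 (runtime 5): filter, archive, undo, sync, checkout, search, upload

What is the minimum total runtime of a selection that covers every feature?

11

T3, T5 cover every feature at runtime 6 + 5 = 11.
Any cover uses at least 2 test cases; among all covering selections none totals below 11.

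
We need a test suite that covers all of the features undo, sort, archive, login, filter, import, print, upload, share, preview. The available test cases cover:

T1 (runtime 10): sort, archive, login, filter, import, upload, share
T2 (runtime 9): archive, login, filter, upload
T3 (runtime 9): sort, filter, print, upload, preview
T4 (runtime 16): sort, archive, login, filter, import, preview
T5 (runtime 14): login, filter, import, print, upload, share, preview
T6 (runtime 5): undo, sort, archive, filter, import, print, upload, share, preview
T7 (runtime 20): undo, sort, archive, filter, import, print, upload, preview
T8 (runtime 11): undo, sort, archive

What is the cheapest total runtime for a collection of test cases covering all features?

T2, T6 cover every feature at runtime 9 + 5 = 14.
Any cover uses at least 2 test cases; among all covering selections none totals below 14.

14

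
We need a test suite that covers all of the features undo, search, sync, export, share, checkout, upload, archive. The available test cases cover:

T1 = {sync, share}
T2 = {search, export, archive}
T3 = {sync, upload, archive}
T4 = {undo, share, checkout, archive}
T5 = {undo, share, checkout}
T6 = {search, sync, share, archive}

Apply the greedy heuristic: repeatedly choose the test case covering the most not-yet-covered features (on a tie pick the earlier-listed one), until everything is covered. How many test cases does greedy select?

Pick 1: T4 covers 4 new features (undo, share, checkout, archive).
Pick 2: T2 covers 2 new features (search, export).
Pick 3: T3 covers 2 new features (sync, upload).
Greedy uses 3 test cases.

3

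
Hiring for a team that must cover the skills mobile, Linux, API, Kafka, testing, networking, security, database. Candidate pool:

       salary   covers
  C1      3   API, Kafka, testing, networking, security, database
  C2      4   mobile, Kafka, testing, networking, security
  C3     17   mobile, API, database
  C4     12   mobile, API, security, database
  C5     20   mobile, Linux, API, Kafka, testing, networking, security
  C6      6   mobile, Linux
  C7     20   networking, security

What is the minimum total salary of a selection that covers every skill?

C1, C6 cover every skill at salary 3 + 6 = 9.
Any cover uses at least 2 candidates; among all covering selections none totals below 9.

9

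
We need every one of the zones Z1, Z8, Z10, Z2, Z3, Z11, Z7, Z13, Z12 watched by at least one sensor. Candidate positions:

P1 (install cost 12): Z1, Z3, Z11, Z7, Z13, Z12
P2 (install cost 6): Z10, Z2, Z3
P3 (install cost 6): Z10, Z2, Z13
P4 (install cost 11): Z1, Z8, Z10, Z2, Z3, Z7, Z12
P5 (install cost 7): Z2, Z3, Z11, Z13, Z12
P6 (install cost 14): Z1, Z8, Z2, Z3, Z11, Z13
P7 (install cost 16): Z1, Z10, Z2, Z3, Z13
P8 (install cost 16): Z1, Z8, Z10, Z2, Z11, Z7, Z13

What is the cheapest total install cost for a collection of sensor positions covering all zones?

P4, P5 cover every zone at install cost 11 + 7 = 18.
Any cover uses at least 2 sensor positions; among all covering selections none totals below 18.

18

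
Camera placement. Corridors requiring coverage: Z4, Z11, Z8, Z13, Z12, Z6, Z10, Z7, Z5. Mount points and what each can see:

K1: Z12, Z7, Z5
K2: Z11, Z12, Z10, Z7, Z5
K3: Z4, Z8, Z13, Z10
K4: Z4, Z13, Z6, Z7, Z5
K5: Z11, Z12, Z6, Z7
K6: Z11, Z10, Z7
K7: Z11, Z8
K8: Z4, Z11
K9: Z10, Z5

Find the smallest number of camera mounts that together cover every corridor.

3

K1, K3, K5 together cover {Z4, Z11, Z8, Z13, Z12, Z6, Z10, Z7, Z5} — every corridor.
No 2 of the 9 camera mounts cover everything (all 36 pairs fall short), so 3 is minimum.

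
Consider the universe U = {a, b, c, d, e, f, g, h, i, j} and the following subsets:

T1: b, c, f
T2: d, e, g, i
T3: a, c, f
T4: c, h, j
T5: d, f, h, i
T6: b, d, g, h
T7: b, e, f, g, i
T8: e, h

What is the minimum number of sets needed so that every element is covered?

4

T1, T2, T3, T4 together cover {a, b, c, d, e, f, g, h, i, j} — every element.
No 3 of the 8 sets cover everything (all 56 triples fall short), so 4 is minimum.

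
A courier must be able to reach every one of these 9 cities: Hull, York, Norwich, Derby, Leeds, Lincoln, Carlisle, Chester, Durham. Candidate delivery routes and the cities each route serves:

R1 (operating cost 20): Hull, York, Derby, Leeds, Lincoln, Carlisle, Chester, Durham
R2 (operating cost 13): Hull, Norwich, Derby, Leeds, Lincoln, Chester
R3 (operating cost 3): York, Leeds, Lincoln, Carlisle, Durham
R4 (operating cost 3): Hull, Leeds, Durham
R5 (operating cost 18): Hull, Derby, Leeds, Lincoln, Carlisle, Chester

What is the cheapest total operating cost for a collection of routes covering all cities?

16

R2, R3 cover every city at operating cost 13 + 3 = 16.
Any cover uses at least 2 routes; among all covering selections none totals below 16.
Greedy by coverage-per-operating cost would pick R3, R4, R2 for 19 — worse than the optimum 16.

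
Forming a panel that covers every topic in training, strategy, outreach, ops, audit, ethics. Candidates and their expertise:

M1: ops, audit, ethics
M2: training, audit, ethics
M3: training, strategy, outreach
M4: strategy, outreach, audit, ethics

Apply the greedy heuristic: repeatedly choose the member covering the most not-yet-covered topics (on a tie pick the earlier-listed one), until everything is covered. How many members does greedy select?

3

Pick 1: M4 covers 4 new topics (strategy, outreach, audit, ethics).
Pick 2: M1 covers 1 new topics (ops).
Pick 3: M2 covers 1 new topics (training).
Greedy uses 3 members. (The true minimum is 2.)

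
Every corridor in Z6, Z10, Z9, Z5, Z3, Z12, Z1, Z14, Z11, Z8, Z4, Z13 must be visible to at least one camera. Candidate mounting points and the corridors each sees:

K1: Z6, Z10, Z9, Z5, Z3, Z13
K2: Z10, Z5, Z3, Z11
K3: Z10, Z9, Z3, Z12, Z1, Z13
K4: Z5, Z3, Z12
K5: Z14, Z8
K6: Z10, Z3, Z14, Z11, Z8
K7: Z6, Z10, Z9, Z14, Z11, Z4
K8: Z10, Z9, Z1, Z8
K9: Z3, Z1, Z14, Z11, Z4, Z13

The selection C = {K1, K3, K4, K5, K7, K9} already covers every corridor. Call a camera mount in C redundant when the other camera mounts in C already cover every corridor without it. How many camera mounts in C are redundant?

5

Drop K1: the rest still cover every corridor — redundant.
Drop K3: the rest still cover every corridor — redundant.
Drop K4: the rest still cover every corridor — redundant.
Drop K5: Z8 uncovered — not redundant.
Drop K7: the rest still cover every corridor — redundant.
Drop K9: the rest still cover every corridor — redundant.
5 redundant: K1, K3, K4, K7, K9.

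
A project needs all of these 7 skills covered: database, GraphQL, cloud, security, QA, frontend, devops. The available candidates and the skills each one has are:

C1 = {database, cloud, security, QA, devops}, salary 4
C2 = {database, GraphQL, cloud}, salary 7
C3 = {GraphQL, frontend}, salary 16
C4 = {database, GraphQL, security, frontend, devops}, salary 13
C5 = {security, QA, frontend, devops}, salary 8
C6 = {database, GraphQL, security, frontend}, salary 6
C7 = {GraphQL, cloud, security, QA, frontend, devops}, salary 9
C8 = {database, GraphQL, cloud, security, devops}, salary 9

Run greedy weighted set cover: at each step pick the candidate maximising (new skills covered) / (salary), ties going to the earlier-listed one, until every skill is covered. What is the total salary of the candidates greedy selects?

10

Pick 1: C1 adds 5 new (database, cloud, security, QA, devops) at salary 4 (ratio 5/4).
Pick 2: C6 adds 2 new (GraphQL, frontend) at salary 6 (ratio 2/6).
Greedy total salary: 4 + 6 = 10.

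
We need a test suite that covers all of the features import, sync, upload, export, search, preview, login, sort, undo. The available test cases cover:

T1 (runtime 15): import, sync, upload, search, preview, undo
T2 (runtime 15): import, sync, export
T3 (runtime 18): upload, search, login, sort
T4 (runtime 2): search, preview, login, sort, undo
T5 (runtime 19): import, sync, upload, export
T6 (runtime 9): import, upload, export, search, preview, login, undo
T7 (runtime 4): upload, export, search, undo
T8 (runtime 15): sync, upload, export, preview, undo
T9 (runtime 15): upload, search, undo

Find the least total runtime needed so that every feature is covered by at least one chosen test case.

21

T4, T5 cover every feature at runtime 2 + 19 = 21.
Any cover uses at least 2 test cases; among all covering selections none totals below 21.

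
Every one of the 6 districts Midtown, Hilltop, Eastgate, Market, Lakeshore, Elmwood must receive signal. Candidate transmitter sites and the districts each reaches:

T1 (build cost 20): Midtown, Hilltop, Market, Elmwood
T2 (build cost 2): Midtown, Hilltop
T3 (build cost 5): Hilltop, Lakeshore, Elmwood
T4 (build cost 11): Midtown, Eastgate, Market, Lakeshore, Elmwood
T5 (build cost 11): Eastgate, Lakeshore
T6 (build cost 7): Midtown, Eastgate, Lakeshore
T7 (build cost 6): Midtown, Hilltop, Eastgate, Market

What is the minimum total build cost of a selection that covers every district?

11

T3, T7 cover every district at build cost 5 + 6 = 11.
Any cover uses at least 2 transmitter sites; among all covering selections none totals below 11.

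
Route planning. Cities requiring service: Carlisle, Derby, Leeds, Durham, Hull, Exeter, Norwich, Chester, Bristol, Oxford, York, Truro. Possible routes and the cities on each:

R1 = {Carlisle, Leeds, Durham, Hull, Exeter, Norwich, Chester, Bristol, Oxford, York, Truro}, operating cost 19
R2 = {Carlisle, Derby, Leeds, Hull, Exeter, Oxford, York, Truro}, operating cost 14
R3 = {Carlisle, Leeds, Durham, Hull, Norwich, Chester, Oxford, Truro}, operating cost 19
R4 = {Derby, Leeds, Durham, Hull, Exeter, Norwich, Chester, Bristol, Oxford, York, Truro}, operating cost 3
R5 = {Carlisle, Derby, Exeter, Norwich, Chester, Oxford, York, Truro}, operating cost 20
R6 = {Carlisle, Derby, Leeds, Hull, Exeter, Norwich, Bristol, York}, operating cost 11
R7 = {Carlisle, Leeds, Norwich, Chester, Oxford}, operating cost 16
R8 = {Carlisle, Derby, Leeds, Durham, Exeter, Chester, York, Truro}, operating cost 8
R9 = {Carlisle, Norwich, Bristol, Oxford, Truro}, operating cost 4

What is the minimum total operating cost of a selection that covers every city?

7

R4, R9 cover every city at operating cost 3 + 4 = 7.
Any cover uses at least 2 routes; among all covering selections none totals below 7.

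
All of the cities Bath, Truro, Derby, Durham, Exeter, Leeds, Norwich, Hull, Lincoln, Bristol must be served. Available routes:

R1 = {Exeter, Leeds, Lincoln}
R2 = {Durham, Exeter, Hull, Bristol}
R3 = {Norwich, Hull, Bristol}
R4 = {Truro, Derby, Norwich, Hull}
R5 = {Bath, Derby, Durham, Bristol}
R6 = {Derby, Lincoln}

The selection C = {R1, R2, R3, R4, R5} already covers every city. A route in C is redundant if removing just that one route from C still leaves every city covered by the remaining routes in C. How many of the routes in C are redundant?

2

Drop R1: Leeds, Lincoln uncovered — not redundant.
Drop R2: the rest still cover every city — redundant.
Drop R3: the rest still cover every city — redundant.
Drop R4: Truro uncovered — not redundant.
Drop R5: Bath uncovered — not redundant.
2 redundant: R2, R3.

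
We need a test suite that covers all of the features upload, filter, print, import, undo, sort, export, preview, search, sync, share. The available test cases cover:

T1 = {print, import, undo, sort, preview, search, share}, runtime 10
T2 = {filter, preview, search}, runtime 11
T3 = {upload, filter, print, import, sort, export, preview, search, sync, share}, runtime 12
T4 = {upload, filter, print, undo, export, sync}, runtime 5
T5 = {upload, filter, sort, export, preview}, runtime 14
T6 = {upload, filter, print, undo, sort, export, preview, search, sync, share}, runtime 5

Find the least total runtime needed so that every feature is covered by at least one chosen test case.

15

T1, T4 cover every feature at runtime 10 + 5 = 15.
Any cover uses at least 2 test cases; among all covering selections none totals below 15.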